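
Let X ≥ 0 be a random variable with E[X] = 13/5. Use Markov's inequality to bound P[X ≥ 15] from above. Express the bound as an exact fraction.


μ = E[X] = 13/5, a = 15.
Markov: P[X ≥ 15] ≤ μ/a = (13/5)/15 = 13/75.
Numerically: ≈ 0.173.
(Since a = 15 > μ = 2.600, the bound 13/75 is < 1 and informative.)

P[X ≥ 15] ≤ 13/75 ≈ 0.173.


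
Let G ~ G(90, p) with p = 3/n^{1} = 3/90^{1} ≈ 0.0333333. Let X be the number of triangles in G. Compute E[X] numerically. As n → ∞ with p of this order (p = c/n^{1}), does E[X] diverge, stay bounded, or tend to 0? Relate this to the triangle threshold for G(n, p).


Number of potential triangles: C(90, 3) = 117480.
Each occurs with probability p³ ≈ (0.0333333)³ ≈ 3.70370370e-05.
By linearity: E[X] = C(90, 3)·p³ ≈ 117480 · 3.70370370e-05 ≈ 4.351111.
Here α = 1, so p = 3/n is exactly at the triangle threshold p ~ 1/n. Asymptotically E[X] → c³/6 = 3³/6 = 9/2 ≈ 4.500000, a bounded constant. In this regime the triangle count is asymptotically Poisson(c³/6).

E[X] ≈ 4.351111; in regime p = Θ(1/n^{1}) E[X] stays bounded (at the triangle threshold p ~ 1/n).


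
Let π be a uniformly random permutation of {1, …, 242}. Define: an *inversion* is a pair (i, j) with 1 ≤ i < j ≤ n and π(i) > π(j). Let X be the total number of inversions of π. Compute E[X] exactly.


Write X = Σ X_I over the C(242, 2) = 29161 pairs i < j, with X_I the indicator of one inversion.
There are 29161 indicators.
For each fixed pair i < j, the values π(i) and π(j) are two distinct elements of {1, …, 242} in uniformly random order; by symmetry P[π(i) > π(j)] = 1/2.
By linearity: E[X] = 29161 · (1/2) = C(242, 2) · (1/2) = 29161/2 = 29161/2 ≈ 14580.5000.

E[X] = 29161/2 = 14580.5000.


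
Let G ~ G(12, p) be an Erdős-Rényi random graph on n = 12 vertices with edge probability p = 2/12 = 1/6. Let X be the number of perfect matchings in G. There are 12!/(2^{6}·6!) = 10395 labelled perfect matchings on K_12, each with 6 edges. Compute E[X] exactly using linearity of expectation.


K_12 has 12!/(2^{6}·6!) = 10395 labelled perfect matchings.
For each such perfect matching H, let X_H = 1 if all 6 edges of H are present in G. Then P[X_H = 1] = p^{6} = (1/6)^{6} = 1/46656.
Summing the indicators: E[X] = Σ_H E[X_H] = 10395 · p^{6} = 10395 · 1/46656 = 385/1728.
Numerically: E[X] ≈ 0.2228.

E[X] = 10395 · (1/6)^{6} = 385/1728 ≈ 0.2228.


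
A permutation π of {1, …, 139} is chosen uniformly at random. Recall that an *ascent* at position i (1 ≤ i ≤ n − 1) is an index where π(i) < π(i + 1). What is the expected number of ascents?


Write X = Σ X_I over i = 1, …, 138, with X_I the indicator of one ascent.
There are 138 indicators.
For each fixed i, the pair (π(i), π(i+1)) is a uniformly random ordered pair of distinct values from {1, …, 139}; by symmetry P[π(i) < π(i+1)] = 1/2.
By linearity: E[X] = 138 · (1/2) = (139 − 1) · (1/2) = 69 ≈ 69.000.

E[X] = 69 = 69.000.


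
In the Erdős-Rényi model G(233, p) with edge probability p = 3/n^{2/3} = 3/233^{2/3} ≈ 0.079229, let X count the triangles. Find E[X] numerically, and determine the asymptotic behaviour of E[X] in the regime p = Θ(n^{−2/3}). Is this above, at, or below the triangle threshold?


Number of potential triangles: C(233, 3) = 2081156.
Each occurs with probability p³ ≈ (0.079229)³ ≈ 4.97338319e-04.
By linearity: E[X] = C(233, 3)·p³ ≈ 2081156 · 4.97338319e-04 ≈ 1035.038627.
Since α = 2/3 < 1, p = c/n^{2/3} ≫ 1/n is above the triangle threshold p ~ 1/n. Asymptotically E[X] ~ (c³/6)·n^{3(1−α)} = (3³/6)·n^{1} → ∞; triangles are abundant w.h.p.

E[X] ≈ 1035.038627; in regime p = Θ(1/n^{2/3}) E[X] diverges (above the triangle threshold p ~ 1/n).


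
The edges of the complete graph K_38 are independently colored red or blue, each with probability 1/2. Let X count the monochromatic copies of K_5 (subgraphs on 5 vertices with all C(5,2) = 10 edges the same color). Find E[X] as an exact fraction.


Let X = Σ_S X_S over the C(38, 5) = 501942 subsets S of size 5, where X_S = 1 if the K_5 on S is monochromatic.
For a fixed S, the K_5 on S has C(5, 2) = 10 edges. P[all 10 edges red] = (1/2)^10, and likewise for blue, so P[monochromatic] = 2·(1/2)^10 = 2^{1 − 10} = 1/512.
By linearity of expectation: E[X] = C(38, 5) · 2^{1 − 10} = 501942 · 1/512 = 250971/256.
Numerically: E[X] ≈ 980.35547.

E[X] = C(38,5)·2^(1−C(5,2)) = 250971/256 ≈ 980.35547.


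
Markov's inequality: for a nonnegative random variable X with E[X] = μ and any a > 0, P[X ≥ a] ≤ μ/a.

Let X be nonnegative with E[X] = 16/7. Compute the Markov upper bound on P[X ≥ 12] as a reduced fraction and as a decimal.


μ = E[X] = 16/7, a = 12.
Markov: P[X ≥ 12] ≤ μ/a = (16/7)/12 = 4/21.
Numerically: ≈ 0.190476.
(Since a = 12 > μ = 2.285714, the bound 4/21 is < 1 and informative.)

P[X ≥ 12] ≤ 4/21 ≈ 0.190476.


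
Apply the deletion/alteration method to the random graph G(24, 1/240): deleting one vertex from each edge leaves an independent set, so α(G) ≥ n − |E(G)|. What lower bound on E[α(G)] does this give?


E[|E(G)|] = C(24, 2)·p = 276 · (1/240) = 23/20.
E[α(G)] ≥ n − E[|E(G)|] = 24 − 23/20 = 457/20.
Numerically: ≈ 22.8500.
(This is only a lower bound; the true E[α(G)] may be larger.)

E[α(G)] ≥ 457/20 ≈ 22.8500.


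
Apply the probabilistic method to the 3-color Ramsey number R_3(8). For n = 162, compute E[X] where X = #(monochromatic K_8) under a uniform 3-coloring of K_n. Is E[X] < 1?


E[X] = C(162, 8) · 3^{1 − 28} = 9870758125020 · 3^{−27} = 9870758125020/7625597484987.
As a reduced fraction: E[X] = 121861211420/94143178827 ≈ 1.2944242.
Is E[X] < 1? NO.
Since E[X] ≥ 1, the first-moment bound is inconclusive at n = 162; it does NOT by itself certify R_3(8) > 162.

E[X] = 121861211420/94143178827 ≈ 1.2944242; E[X] ≥ 1; first-moment method inconclusive here.


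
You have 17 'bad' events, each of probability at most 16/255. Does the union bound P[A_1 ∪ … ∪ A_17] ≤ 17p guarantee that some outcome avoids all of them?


Union bound: P[∪_{i=1}^{17} A_i] ≤ Σ_i P[A_i] ≤ 17·p = 17·(16/255) = 16/15.
Numerically: 16/15 ≈ 1.0667.
Is 16/15 < 1? NO.
Since the bound 16/15 is ≥ 1, the union bound is uninformative here; it does NOT by itself certify existence.

17·p = 16/15 ≈ 1.0667; existence NOT certified by the union bound.


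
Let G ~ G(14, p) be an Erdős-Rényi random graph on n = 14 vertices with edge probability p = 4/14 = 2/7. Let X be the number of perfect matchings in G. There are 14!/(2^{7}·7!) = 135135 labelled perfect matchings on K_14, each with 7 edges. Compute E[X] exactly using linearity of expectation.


K_14 has 14!/(2^{7}·7!) = 135135 labelled perfect matchings.
For each such perfect matching H, let X_H = 1 if all 7 edges of H are present in G. Then P[X_H = 1] = p^{7} = (2/7)^{7} = 128/823543.
By linearity: E[X] = Σ_H E[X_H] = 135135 · p^{7} = 135135 · 128/823543 = 2471040/117649.
Numerically: E[X] ≈ 21.0035.

E[X] = 135135 · (2/7)^{7} = 2471040/117649 ≈ 21.0035.


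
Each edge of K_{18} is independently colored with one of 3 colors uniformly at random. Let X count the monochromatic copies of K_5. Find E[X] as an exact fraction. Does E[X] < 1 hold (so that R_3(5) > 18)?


E[X] = C(18, 5) · 3^{1 − 10} = 8568 · 3^{−9} = 8568/19683.
As a reduced fraction: E[X] = 952/2187 ≈ 0.43530.
Is E[X] < 1? YES.
Since E[X] < 1, there exists a 3-coloring of K_{18} with no monochromatic K_5; hence R_3(5) > 18.

E[X] = 952/2187 ≈ 0.43530; E[X] < 1, so R_3(5) > 18.


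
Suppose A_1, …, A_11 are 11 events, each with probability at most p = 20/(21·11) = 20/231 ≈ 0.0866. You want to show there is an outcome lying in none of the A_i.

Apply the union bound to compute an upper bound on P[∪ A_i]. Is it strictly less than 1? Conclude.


Union bound: P[∪_{i=1}^{11} A_i] ≤ Σ_i P[A_i] ≤ 11·p = 11·(20/231) = 20/21.
Numerically: 20/21 ≈ 0.9524.
Is 20/21 < 1? YES.
Since P[∪ A_i] ≤ 20/21 < 1, the complement has P[∩ A_i^c] ≥ 1 − 20/21 = 1/21 > 0, so some outcome avoids every A_i.

11·p = 20/21 ≈ 0.9524; existence CERTIFIED by the union bound.


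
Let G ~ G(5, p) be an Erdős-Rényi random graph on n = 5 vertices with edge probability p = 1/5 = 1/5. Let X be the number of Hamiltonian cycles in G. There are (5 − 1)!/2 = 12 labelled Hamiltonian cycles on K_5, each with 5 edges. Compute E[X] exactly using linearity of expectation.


K_5 has (5 − 1)!/2 = 12 labelled Hamiltonian cycles.
For each such Hamiltonian cycle H, let X_H = 1 if all 5 edges of H are present in G. Then P[X_H = 1] = p^{5} = (1/5)^{5} = 1/3125.
Summing the indicators: E[X] = Σ_H E[X_H] = 12 · p^{5} = 12 · 1/3125 = 12/3125.
Numerically: E[X] ≈ 0.00384.

E[X] = 12 · (1/5)^{5} = 12/3125 ≈ 0.00384.


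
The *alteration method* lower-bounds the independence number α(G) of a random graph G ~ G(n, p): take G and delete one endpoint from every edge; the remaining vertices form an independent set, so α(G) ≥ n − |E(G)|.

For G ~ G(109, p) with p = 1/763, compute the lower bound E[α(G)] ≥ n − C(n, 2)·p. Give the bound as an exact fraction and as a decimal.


E[|E(G)|] = C(109, 2)·p = 5886 · (1/763) = 54/7.
E[α(G)] ≥ n − E[|E(G)|] = 109 − 54/7 = 709/7.
Numerically: ≈ 101.2857.
(This is only a lower bound; the true E[α(G)] may be larger.)

E[α(G)] ≥ 709/7 ≈ 101.2857.


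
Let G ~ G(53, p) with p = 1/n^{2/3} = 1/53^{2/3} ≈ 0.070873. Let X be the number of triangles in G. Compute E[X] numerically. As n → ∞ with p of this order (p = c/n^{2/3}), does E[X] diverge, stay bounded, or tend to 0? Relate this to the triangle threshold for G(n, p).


Number of potential triangles: C(53, 3) = 23426.
Each occurs with probability p³ ≈ (0.070873)³ ≈ 3.5599858e-04.
By linearity: E[X] = C(53, 3)·p³ ≈ 23426 · 3.5599858e-04 ≈ 8.33962.
Since α = 2/3 < 1, p = c/n^{2/3} ≫ 1/n is above the triangle threshold p ~ 1/n. Asymptotically E[X] ~ (c³/6)·n^{3(1−α)} = (1³/6)·n^{1} → ∞; triangles are abundant w.h.p.

E[X] ≈ 8.33962; in regime p = Θ(1/n^{2/3}) E[X] diverges (above the triangle threshold p ~ 1/n).


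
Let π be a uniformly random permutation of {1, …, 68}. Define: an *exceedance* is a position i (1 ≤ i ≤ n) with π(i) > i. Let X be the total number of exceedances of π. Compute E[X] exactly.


Write X = Σ_{i=1}^{68} X_i, where X_i = 1_{π(i) > i}.
For each fixed i, π(i) is uniform over {1, …, 68} (marginal of a uniform permutation), so P[π(i) > i] = (n − i)/n. Summing: Σ_{i=1}^{68} (n − i)/n = (0 + 1 + … + 67)/68 = 68(68 − 1)/(2·68) = (68 − 1)/2.
Hence E[X] = Σ_{i=1}^{68} (68 − i)/68 = 67/2 ≈ 33.500000.

E[X] = 67/2 = 33.500000.


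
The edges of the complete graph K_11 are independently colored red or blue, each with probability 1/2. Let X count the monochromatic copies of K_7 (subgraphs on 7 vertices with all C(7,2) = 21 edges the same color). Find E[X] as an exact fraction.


Let X = Σ_S X_S over the C(11, 7) = 330 subsets S of size 7, where X_S = 1 if the K_7 on S is monochromatic.
For a fixed S, the K_7 on S has C(7, 2) = 21 edges. P[all 21 edges red] = (1/2)^21, and likewise for blue, so P[monochromatic] = 2·(1/2)^21 = 2^{1 − 21} = 1/1048576.
By linearity of expectation: E[X] = C(11, 7) · 2^{1 − 21} = 330 · 1/1048576 = 165/524288.
Numerically: E[X] ≈ 0.00031.

E[X] = C(11,7)·2^(1−C(7,2)) = 165/524288 ≈ 0.00031.


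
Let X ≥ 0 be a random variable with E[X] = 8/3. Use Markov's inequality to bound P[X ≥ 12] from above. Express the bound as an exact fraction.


μ = E[X] = 8/3, a = 12.
Markov: P[X ≥ 12] ≤ μ/a = (8/3)/12 = 2/9.
Numerically: ≈ 0.222222.
(Since a = 12 > μ = 2.666667, the bound 2/9 is < 1 and informative.)

P[X ≥ 12] ≤ 2/9 ≈ 0.222222.


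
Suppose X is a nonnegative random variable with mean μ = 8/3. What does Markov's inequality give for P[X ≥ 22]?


μ = E[X] = 8/3, a = 22.
Markov: P[X ≥ 22] ≤ μ/a = (8/3)/22 = 4/33.
Numerically: ≈ 0.1212.
(Since a = 22 > μ = 2.6667, the bound 4/33 is < 1 and informative.)

P[X ≥ 22] ≤ 4/33 ≈ 0.1212.


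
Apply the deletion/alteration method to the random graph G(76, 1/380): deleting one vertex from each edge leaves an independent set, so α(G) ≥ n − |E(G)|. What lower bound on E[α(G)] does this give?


E[|E(G)|] = C(76, 2)·p = 2850 · (1/380) = 15/2.
E[α(G)] ≥ n − E[|E(G)|] = 76 − 15/2 = 137/2.
Numerically: ≈ 68.500000.
(This is only a lower bound; the true E[α(G)] may be larger.)

E[α(G)] ≥ 137/2 ≈ 68.500000.


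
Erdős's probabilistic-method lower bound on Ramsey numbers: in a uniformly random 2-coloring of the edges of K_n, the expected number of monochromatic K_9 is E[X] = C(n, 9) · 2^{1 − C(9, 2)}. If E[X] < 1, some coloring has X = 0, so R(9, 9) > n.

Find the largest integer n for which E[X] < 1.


We need C(n, 9) · 2^{1 − 36} < 1, i.e. C(n, 9) < 2^{36 − 1} = 34359738368.
Check values of n near the boundary:
  n = 62: C(62, 9) = 20286591270; 20286591270 < 34359738368? YES
  n = 63: C(63, 9) = 23667689815; 23667689815 < 34359738368? YES
  n = 64: C(64, 9) = 27540584512; 27540584512 < 34359738368? YES
  n = 65: C(65, 9) = 31966749880; 31966749880 < 34359738368? YES
  n = 66: C(66, 9) = 37014131440; 37014131440 < 34359738368? NO
The largest n with C(n, 9) < 34359738368 is n = 65 (where E[X] = 3995843735/4294967296 ≈ 0.9303549). Hence R(9, 9) > 65, i.e. R(9, 9) ≥ 66.

Largest n = 65; hence R(9, 9) > 65.


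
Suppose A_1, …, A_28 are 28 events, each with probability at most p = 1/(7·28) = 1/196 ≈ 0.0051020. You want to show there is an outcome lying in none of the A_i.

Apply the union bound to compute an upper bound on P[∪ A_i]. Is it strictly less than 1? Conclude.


Union bound: P[∪_{i=1}^{28} A_i] ≤ Σ_i P[A_i] ≤ 28·p = 28·(1/196) = 1/7.
Numerically: 1/7 ≈ 0.1428571.
Is 1/7 < 1? YES.
Since P[∪ A_i] ≤ 1/7 < 1, the complement has P[∩ A_i^c] ≥ 1 − 1/7 = 6/7 > 0, so some outcome avoids every A_i.

28·p = 1/7 ≈ 0.1428571; existence CERTIFIED by the union bound.


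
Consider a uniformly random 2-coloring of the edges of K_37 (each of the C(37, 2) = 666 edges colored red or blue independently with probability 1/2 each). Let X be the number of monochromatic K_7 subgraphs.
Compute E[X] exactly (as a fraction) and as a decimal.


Let X = Σ_S X_S over the C(37, 7) = 10295472 subsets S of size 7, where X_S = 1 if the K_7 on S is monochromatic.
For a fixed S, the K_7 on S has C(7, 2) = 21 edges. P[all 21 edges red] = (1/2)^21, and likewise for blue, so P[monochromatic] = 2·(1/2)^21 = 2^{1 − 21} = 1/1048576.
By linearity of expectation: E[X] = C(37, 7) · 2^{1 − 21} = 10295472 · 1/1048576 = 643467/65536.
Numerically: E[X] ≈ 9.819.

E[X] = C(37,7)·2^(1−C(7,2)) = 643467/65536 ≈ 9.819.


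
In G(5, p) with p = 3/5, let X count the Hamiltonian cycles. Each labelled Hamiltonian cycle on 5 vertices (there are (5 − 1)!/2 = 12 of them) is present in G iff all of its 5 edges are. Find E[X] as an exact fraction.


K_5 has (5 − 1)!/2 = 12 labelled Hamiltonian cycles.
For each such Hamiltonian cycle H, let X_H = 1 if all 5 edges of H are present in G. Then P[X_H = 1] = p^{5} = (3/5)^{5} = 243/3125.
By linearity: E[X] = Σ_H E[X_H] = 12 · p^{5} = 12 · 243/3125 = 2916/3125.
Numerically: E[X] ≈ 0.93312.

E[X] = 12 · (3/5)^{5} = 2916/3125 ≈ 0.93312.


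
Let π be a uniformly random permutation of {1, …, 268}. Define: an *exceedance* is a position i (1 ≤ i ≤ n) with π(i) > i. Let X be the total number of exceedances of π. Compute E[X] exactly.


Write X = Σ_{i=1}^{268} X_i, where X_i = 1_{π(i) > i}.
For each fixed i, π(i) is uniform over {1, …, 268} (marginal of a uniform permutation), so P[π(i) > i] = (n − i)/n. Summing: Σ_{i=1}^{268} (n − i)/n = (0 + 1 + … + 267)/268 = 268(268 − 1)/(2·268) = (268 − 1)/2.
Hence E[X] = Σ_{i=1}^{268} (268 − i)/268 = 267/2 ≈ 133.500000.

E[X] = 267/2 = 133.500000.


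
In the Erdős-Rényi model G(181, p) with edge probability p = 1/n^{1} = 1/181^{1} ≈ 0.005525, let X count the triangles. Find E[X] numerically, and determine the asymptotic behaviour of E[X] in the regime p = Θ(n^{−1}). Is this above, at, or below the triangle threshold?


Number of potential triangles: C(181, 3) = 971970.
Each occurs with probability p³ ≈ (0.005525)³ ≈ 1.686414e-07.
By linearity: E[X] = C(181, 3)·p³ ≈ 971970 · 1.686414e-07 ≈ 0.1639.
Here α = 1, so p = 1/n is exactly at the triangle threshold p ~ 1/n. Asymptotically E[X] → c³/6 = 1³/6 = 1/6 ≈ 0.1667, a bounded constant. In this regime the triangle count is asymptotically Poisson(c³/6).

E[X] ≈ 0.1639; in regime p = Θ(1/n^{1}) E[X] stays bounded (at the triangle threshold p ~ 1/n).


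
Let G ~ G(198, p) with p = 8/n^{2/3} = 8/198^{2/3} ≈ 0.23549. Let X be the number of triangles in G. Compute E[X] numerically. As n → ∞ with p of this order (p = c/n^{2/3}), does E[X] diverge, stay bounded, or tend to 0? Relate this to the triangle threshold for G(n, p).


Number of potential triangles: C(198, 3) = 1274196.
Each occurs with probability p³ ≈ (0.23549)³ ≈ 1.3059892e-02.
By linearity: E[X] = C(198, 3)·p³ ≈ 1274196 · 1.3059892e-02 ≈ 16640.86195.
Since α = 2/3 < 1, p = c/n^{2/3} ≫ 1/n is above the triangle threshold p ~ 1/n. Asymptotically E[X] ~ (c³/6)·n^{3(1−α)} = (8³/6)·n^{1} → ∞; triangles are abundant w.h.p.

E[X] ≈ 16640.86195; in regime p = Θ(1/n^{2/3}) E[X] diverges (above the triangle threshold p ~ 1/n).


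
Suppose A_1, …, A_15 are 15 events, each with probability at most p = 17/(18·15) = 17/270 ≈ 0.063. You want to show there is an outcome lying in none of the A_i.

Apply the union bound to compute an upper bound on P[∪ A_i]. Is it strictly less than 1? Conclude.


Union bound: P[∪_{i=1}^{15} A_i] ≤ Σ_i P[A_i] ≤ 15·p = 15·(17/270) = 17/18.
Numerically: 17/18 ≈ 0.944.
Is 17/18 < 1? YES.
Since P[∪ A_i] ≤ 17/18 < 1, the complement has P[∩ A_i^c] ≥ 1 − 17/18 = 1/18 > 0, so some outcome avoids every A_i.

15·p = 17/18 ≈ 0.944; existence CERTIFIED by the union bound.


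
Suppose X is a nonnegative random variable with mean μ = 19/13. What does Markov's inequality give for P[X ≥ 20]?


μ = E[X] = 19/13, a = 20.
Markov: P[X ≥ 20] ≤ μ/a = (19/13)/20 = 19/260.
Numerically: ≈ 0.0731.
(Since a = 20 > μ = 1.4615, the bound 19/260 is < 1 and informative.)

P[X ≥ 20] ≤ 19/260 ≈ 0.0731.


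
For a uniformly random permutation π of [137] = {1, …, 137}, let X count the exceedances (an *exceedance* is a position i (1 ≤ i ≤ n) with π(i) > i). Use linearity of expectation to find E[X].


Write X = Σ_{i=1}^{137} X_i, where X_i = 1_{π(i) > i}.
For each fixed i, π(i) is uniform over {1, …, 137} (marginal of a uniform permutation), so P[π(i) > i] = (n − i)/n. Summing: Σ_{i=1}^{137} (n − i)/n = (0 + 1 + … + 136)/137 = 137(137 − 1)/(2·137) = (137 − 1)/2.
Hence E[X] = Σ_{i=1}^{137} (137 − i)/137 = 68 ≈ 68.000.

E[X] = 68 = 68.000.


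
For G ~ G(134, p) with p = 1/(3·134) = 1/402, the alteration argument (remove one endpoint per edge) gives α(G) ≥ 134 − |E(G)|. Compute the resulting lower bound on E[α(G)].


E[|E(G)|] = C(134, 2)·p = 8911 · (1/402) = 133/6.
E[α(G)] ≥ n − E[|E(G)|] = 134 − 133/6 = 671/6.
Numerically: ≈ 111.8333.
(This is only a lower bound; the true E[α(G)] may be larger.)

E[α(G)] ≥ 671/6 ≈ 111.8333.


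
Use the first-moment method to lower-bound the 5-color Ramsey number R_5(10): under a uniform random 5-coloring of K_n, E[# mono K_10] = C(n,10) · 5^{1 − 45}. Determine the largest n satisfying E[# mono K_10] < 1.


We need C(n, 10) · 5^{1 − 45} < 1, i.e. C(n, 10) < 5^{45 − 1} = 5684341886080801486968994140625.
Check values of n near the boundary:
  n = 5389: C(5389, 10) = 5645340767466558997768874792926; 5645340767466558997768874792926 < 5684341886080801486968994140625? YES
  n = 5390: C(5390, 10) = 5655833965919099070255434039753; 5655833965919099070255434039753 < 5684341886080801486968994140625? YES
  n = 5391: C(5391, 10) = 5666344714787188828795213697883; 5666344714787188828795213697883 < 5684341886080801486968994140625? YES
  n = 5392: C(5392, 10) = 5676873040158402483252283957448; 5676873040158402483252283957448 < 5684341886080801486968994140625? YES
  n = 5393: C(5393, 10) = 5687418968154238267170642278008; 5687418968154238267170642278008 < 5684341886080801486968994140625? NO
The largest n with C(n, 10) < 5684341886080801486968994140625 is n = 5392 (where E[X] = 5676873040158402483252283957448/5684341886080801486968994140625 ≈ 0.9986861). Hence R_5(10) > 5392, i.e. R_5(10) ≥ 5393.

Largest n = 5392; hence R_5(10) > 5392.


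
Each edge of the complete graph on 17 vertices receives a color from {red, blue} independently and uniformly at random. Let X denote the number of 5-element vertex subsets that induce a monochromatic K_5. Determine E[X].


Let X = Σ_S X_S over the C(17, 5) = 6188 subsets S of size 5, where X_S = 1 if the K_5 on S is monochromatic.
For a fixed S, the K_5 on S has C(5, 2) = 10 edges. P[all 10 edges red] = (1/2)^10, and likewise for blue, so P[monochromatic] = 2·(1/2)^10 = 2^{1 − 10} = 1/512.
By linearity: E[X] = C(17, 5) · 2^{1 − 10} = 6188 · 1/512 = 1547/128.
Numerically: E[X] ≈ 12.0859.

E[X] = C(17,5)·2^(1−C(5,2)) = 1547/128 ≈ 12.0859.


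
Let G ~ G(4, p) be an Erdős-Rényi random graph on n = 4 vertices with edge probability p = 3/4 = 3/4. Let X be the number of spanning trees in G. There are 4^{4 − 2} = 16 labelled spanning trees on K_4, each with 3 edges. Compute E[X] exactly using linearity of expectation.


K_4 has 4^{4 − 2} = 16 labelled spanning trees.
For each such spanning tree H, let X_H = 1 if all 3 edges of H are present in G. Then P[X_H = 1] = p^{3} = (3/4)^{3} = 27/64.
Summing the indicators: E[X] = Σ_H E[X_H] = 16 · p^{3} = 16 · 27/64 = 27/4.
Numerically: E[X] ≈ 6.75.

E[X] = 16 · (3/4)^{3} = 27/4 ≈ 6.75.


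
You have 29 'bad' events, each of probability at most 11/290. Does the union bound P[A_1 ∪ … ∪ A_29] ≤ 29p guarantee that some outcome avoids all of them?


Union bound: P[∪_{i=1}^{29} A_i] ≤ Σ_i P[A_i] ≤ 29·p = 29·(11/290) = 11/10.
Numerically: 11/10 ≈ 1.1000.
Is 11/10 < 1? NO.
Since the bound 11/10 is ≥ 1, the union bound is uninformative here; it does NOT by itself certify existence.

29·p = 11/10 ≈ 1.1000; existence NOT certified by the union bound.


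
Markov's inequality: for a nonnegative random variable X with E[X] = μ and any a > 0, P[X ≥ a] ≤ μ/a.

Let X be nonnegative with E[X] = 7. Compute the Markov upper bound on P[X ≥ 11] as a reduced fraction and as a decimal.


μ = E[X] = 7, a = 11.
Markov: P[X ≥ 11] ≤ μ/a = (7)/11 = 7/11.
Numerically: ≈ 0.636364.
(Since a = 11 > μ = 7.000000, the bound 7/11 is < 1 and informative.)

P[X ≥ 11] ≤ 7/11 ≈ 0.636364.


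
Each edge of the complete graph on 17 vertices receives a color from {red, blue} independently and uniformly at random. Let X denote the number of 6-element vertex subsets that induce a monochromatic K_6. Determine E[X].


Let X = Σ_S X_S over the C(17, 6) = 12376 subsets S of size 6, where X_S = 1 if the K_6 on S is monochromatic.
For a fixed S, the K_6 on S has C(6, 2) = 15 edges. P[all 15 edges red] = (1/2)^15, and likewise for blue, so P[monochromatic] = 2·(1/2)^15 = 2^{1 − 15} = 1/16384.
Summing: E[X] = C(17, 6) · 2^{1 − 15} = 12376 · 1/16384 = 1547/2048.
Numerically: E[X] ≈ 0.7554.

E[X] = C(17,6)·2^(1−C(6,2)) = 1547/2048 ≈ 0.7554.


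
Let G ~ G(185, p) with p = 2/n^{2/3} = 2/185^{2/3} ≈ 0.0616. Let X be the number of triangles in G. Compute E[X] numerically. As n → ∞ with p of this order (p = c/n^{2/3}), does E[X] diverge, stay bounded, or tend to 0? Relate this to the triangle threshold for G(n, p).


Number of potential triangles: C(185, 3) = 1038220.
Each occurs with probability p³ ≈ (0.0616)³ ≈ 2.3374726e-04.
By linearity: E[X] = C(185, 3)·p³ ≈ 1038220 · 2.3374726e-04 ≈ 242.68108.
Since α = 2/3 < 1, p = c/n^{2/3} ≫ 1/n is above the triangle threshold p ~ 1/n. Asymptotically E[X] ~ (c³/6)·n^{3(1−α)} = (2³/6)·n^{1} → ∞; triangles are abundant w.h.p.

E[X] ≈ 242.68108; in regime p = Θ(1/n^{2/3}) E[X] diverges (above the triangle threshold p ~ 1/n).


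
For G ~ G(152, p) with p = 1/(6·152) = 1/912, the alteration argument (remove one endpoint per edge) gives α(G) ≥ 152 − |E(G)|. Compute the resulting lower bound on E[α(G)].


E[|E(G)|] = C(152, 2)·p = 11476 · (1/912) = 151/12.
E[α(G)] ≥ n − E[|E(G)|] = 152 − 151/12 = 1673/12.
Numerically: ≈ 139.41667.
(This is only a lower bound; the true E[α(G)] may be larger.)

E[α(G)] ≥ 1673/12 ≈ 139.41667.


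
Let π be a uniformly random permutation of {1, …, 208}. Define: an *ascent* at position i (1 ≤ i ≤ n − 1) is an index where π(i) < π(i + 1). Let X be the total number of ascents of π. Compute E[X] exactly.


Write X = Σ X_I over i = 1, …, 207, with X_I the indicator of one ascent.
There are 207 indicators.
For each fixed i, the pair (π(i), π(i+1)) is a uniformly random ordered pair of distinct values from {1, …, 208}; by symmetry P[π(i) < π(i+1)] = 1/2.
By linearity: E[X] = 207 · (1/2) = (208 − 1) · (1/2) = 207/2 ≈ 103.500.

E[X] = 207/2 = 103.500.


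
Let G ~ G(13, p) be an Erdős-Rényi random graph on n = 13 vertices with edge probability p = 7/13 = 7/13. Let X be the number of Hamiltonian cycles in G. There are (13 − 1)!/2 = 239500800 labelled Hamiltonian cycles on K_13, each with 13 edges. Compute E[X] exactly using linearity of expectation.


K_13 has (13 − 1)!/2 = 239500800 labelled Hamiltonian cycles.
For each such Hamiltonian cycle H, let X_H = 1 if all 13 edges of H are present in G. Then P[X_H = 1] = p^{13} = (7/13)^{13} = 96889010407/302875106592253.
By linearity: E[X] = Σ_H E[X_H] = 239500800 · p^{13} = 239500800 · 96889010407/302875106592253 = 23204995503684825600/302875106592253.
Numerically: E[X] ≈ 76615.7.

E[X] = 239500800 · (7/13)^{13} = 23204995503684825600/302875106592253 ≈ 76615.7.


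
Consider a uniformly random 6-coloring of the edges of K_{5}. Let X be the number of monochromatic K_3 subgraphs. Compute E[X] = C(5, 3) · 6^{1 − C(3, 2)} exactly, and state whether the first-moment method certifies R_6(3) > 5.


E[X] = C(5, 3) · 6^{1 − 3} = 10 · 6^{−2} = 10/36.
As a reduced fraction: E[X] = 5/18 ≈ 0.2777778.
Is E[X] < 1? YES.
Since E[X] < 1, there exists a 6-coloring of K_{5} with no monochromatic K_3; hence R_6(3) > 5.

E[X] = 5/18 ≈ 0.2777778; E[X] < 1, so R_6(3) > 5.


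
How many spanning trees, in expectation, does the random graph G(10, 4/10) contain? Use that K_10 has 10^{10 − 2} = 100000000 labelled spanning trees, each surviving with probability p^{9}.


K_10 has 10^{10 − 2} = 100000000 labelled spanning trees.
For each such spanning tree H, let X_H = 1 if all 9 edges of H are present in G. Then P[X_H = 1] = p^{9} = (2/5)^{9} = 512/1953125.
By linearity of expectation: E[X] = Σ_H E[X_H] = 100000000 · p^{9} = 100000000 · 512/1953125 = 131072/5.
Numerically: E[X] ≈ 26214.

E[X] = 100000000 · (2/5)^{9} = 131072/5 ≈ 26214.


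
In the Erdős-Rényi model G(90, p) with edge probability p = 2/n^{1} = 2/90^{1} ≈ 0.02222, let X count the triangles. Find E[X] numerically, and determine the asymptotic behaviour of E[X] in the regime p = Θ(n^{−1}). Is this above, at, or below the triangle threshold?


Number of potential triangles: C(90, 3) = 117480.
Each occurs with probability p³ ≈ (0.02222)³ ≈ 1.097394e-05.
By linearity: E[X] = C(90, 3)·p³ ≈ 117480 · 1.097394e-05 ≈ 1.2892.
Here α = 1, so p = 2/n is exactly at the triangle threshold p ~ 1/n. Asymptotically E[X] → c³/6 = 2³/6 = 4/3 ≈ 1.3333, a bounded constant. In this regime the triangle count is asymptotically Poisson(c³/6).

E[X] ≈ 1.2892; in regime p = Θ(1/n^{1}) E[X] stays bounded (at the triangle threshold p ~ 1/n).


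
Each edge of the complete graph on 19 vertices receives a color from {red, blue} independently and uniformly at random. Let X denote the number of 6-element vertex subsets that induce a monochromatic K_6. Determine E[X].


Let X = Σ_S X_S over the C(19, 6) = 27132 subsets S of size 6, where X_S = 1 if the K_6 on S is monochromatic.
For a fixed S, the K_6 on S has C(6, 2) = 15 edges. P[all 15 edges red] = (1/2)^15, and likewise for blue, so P[monochromatic] = 2·(1/2)^15 = 2^{1 − 15} = 1/16384.
By linearity of expectation: E[X] = C(19, 6) · 2^{1 − 15} = 27132 · 1/16384 = 6783/4096.
Numerically: E[X] ≈ 1.65601.

E[X] = C(19,6)·2^(1−C(6,2)) = 6783/4096 ≈ 1.65601.


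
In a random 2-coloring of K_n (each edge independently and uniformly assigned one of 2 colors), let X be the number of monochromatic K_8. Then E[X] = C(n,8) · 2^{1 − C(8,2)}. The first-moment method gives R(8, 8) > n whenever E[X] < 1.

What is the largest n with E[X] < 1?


We need C(n, 8) · 2^{1 − 28} < 1, i.e. C(n, 8) < 2^{28 − 1} = 134217728.
Check values of n near the boundary:
  n = 39: C(39, 8) = 61523748; 61523748 < 134217728? YES
  n = 40: C(40, 8) = 76904685; 76904685 < 134217728? YES
  n = 41: C(41, 8) = 95548245; 95548245 < 134217728? YES
  n = 42: C(42, 8) = 118030185; 118030185 < 134217728? YES
  n = 43: C(43, 8) = 145008513; 145008513 < 134217728? NO
The largest n with C(n, 8) < 134217728 is n = 42 (where E[X] = 118030185/134217728 ≈ 0.87939). Hence R(8, 8) > 42, i.e. R(8, 8) ≥ 43.

Largest n = 42; hence R(8, 8) > 42.


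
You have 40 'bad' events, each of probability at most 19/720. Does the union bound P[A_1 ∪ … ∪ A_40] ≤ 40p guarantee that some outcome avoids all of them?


Union bound: P[∪_{i=1}^{40} A_i] ≤ Σ_i P[A_i] ≤ 40·p = 40·(19/720) = 19/18.
Numerically: 19/18 ≈ 1.05556.
Is 19/18 < 1? NO.
Since the bound 19/18 is ≥ 1, the union bound is uninformative here; it does NOT by itself certify existence.

40·p = 19/18 ≈ 1.05556; existence NOT certified by the union bound.


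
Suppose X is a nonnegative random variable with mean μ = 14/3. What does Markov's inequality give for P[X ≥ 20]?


μ = E[X] = 14/3, a = 20.
Markov: P[X ≥ 20] ≤ μ/a = (14/3)/20 = 7/30.
Numerically: ≈ 0.2333.
(Since a = 20 > μ = 4.6667, the bound 7/30 is < 1 and informative.)

P[X ≥ 20] ≤ 7/30 ≈ 0.2333.


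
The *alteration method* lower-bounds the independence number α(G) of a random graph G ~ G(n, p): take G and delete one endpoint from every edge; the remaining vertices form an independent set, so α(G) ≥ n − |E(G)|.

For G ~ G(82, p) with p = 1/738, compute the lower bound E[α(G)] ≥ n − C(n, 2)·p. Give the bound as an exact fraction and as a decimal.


E[|E(G)|] = C(82, 2)·p = 3321 · (1/738) = 9/2.
E[α(G)] ≥ n − E[|E(G)|] = 82 − 9/2 = 155/2.
Numerically: ≈ 77.5000.
(This is only a lower bound; the true E[α(G)] may be larger.)

E[α(G)] ≥ 155/2 ≈ 77.5000.


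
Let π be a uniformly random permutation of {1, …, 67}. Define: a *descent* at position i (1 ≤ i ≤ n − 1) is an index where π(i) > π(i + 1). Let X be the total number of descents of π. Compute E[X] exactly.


Write X = Σ X_I over i = 1, …, 66, with X_I the indicator of one descent.
There are 66 indicators.
For each fixed i, the pair (π(i), π(i+1)) is a uniformly random ordered pair of distinct values from {1, …, 67}; by symmetry P[π(i) > π(i+1)] = 1/2.
By linearity: E[X] = 66 · (1/2) = (67 − 1) · (1/2) = 33 ≈ 33.0000.

E[X] = 33 = 33.0000.


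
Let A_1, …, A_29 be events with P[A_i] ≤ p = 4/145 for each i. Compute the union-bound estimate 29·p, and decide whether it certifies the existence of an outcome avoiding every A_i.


Union bound: P[∪_{i=1}^{29} A_i] ≤ Σ_i P[A_i] ≤ 29·p = 29·(4/145) = 4/5.
Numerically: 4/5 ≈ 0.800000.
Is 4/5 < 1? YES.
Since P[∪ A_i] ≤ 4/5 < 1, the complement has P[∩ A_i^c] ≥ 1 − 4/5 = 1/5 > 0, so some outcome avoids every A_i.

29·p = 4/5 ≈ 0.800000; existence CERTIFIED by the union bound.


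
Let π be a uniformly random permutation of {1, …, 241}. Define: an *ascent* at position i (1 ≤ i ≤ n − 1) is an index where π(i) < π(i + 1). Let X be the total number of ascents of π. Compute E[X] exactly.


Write X = Σ X_I over i = 1, …, 240, with X_I the indicator of one ascent.
There are 240 indicators.
For each fixed i, the pair (π(i), π(i+1)) is a uniformly random ordered pair of distinct values from {1, …, 241}; by symmetry P[π(i) < π(i+1)] = 1/2.
By linearity: E[X] = 240 · (1/2) = (241 − 1) · (1/2) = 120 ≈ 120.000000.

E[X] = 120 = 120.000000.


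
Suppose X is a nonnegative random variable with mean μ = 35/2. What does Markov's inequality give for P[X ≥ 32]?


μ = E[X] = 35/2, a = 32.
Markov: P[X ≥ 32] ≤ μ/a = (35/2)/32 = 35/64.
Numerically: ≈ 0.546875.
(Since a = 32 > μ = 17.500000, the bound 35/64 is < 1 and informative.)

P[X ≥ 32] ≤ 35/64 ≈ 0.546875.


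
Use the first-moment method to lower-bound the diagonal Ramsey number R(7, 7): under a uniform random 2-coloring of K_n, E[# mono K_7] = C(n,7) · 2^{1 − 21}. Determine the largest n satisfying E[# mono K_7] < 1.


We need C(n, 7) · 2^{1 − 21} < 1, i.e. C(n, 7) < 2^{21 − 1} = 1048576.
Check values of n near the boundary:
  n = 23: C(23, 7) = 245157; 245157 < 1048576? YES
  n = 24: C(24, 7) = 346104; 346104 < 1048576? YES
  n = 25: C(25, 7) = 480700; 480700 < 1048576? YES
  n = 26: C(26, 7) = 657800; 657800 < 1048576? YES
  n = 27: C(27, 7) = 888030; 888030 < 1048576? YES
  n = 28: C(28, 7) = 1184040; 1184040 < 1048576? NO
The largest n with C(n, 7) < 1048576 is n = 27 (where E[X] = 444015/524288 ≈ 0.847). Hence R(7, 7) > 27, i.e. R(7, 7) ≥ 28.

Largest n = 27; hence R(7, 7) > 27.


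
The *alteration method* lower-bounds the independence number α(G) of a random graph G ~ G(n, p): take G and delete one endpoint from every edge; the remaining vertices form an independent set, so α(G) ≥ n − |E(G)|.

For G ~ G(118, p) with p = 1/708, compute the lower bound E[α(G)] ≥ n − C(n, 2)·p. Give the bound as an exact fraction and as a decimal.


E[|E(G)|] = C(118, 2)·p = 6903 · (1/708) = 39/4.
E[α(G)] ≥ n − E[|E(G)|] = 118 − 39/4 = 433/4.
Numerically: ≈ 108.2500.
(This is only a lower bound; the true E[α(G)] may be larger.)

E[α(G)] ≥ 433/4 ≈ 108.2500.


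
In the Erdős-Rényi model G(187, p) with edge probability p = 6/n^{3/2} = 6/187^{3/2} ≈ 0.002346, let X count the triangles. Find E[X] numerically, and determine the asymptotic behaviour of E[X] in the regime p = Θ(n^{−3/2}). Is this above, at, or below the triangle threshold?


Number of potential triangles: C(187, 3) = 1072445.
Each occurs with probability p³ ≈ (0.002346)³ ≈ 1.291714e-08.
By linearity: E[X] = C(187, 3)·p³ ≈ 1072445 · 1.291714e-08 ≈ 0.0139.
Since α = 3/2 > 1, p = c/n^{3/2} = o(1/n) is below the triangle threshold p ~ 1/n. Asymptotically E[X] ~ (c³/6)·n^{3(1−α)} = (6³/6)·n^{-1.5} → 0, so by Markov's inequality G has no triangles w.h.p.

E[X] ≈ 0.0139; in regime p = Θ(1/n^{3/2}) E[X] tends to 0 (below the triangle threshold p ~ 1/n).


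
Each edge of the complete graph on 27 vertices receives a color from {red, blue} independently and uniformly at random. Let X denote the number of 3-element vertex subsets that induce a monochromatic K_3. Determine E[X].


Let X = Σ_S X_S over the C(27, 3) = 2925 subsets S of size 3, where X_S = 1 if the K_3 on S is monochromatic.
For a fixed S, the K_3 on S has C(3, 2) = 3 edges. P[all 3 edges red] = (1/2)^3, and likewise for blue, so P[monochromatic] = 2·(1/2)^3 = 2^{1 − 3} = 1/4.
Summing: E[X] = C(27, 3) · 2^{1 − 3} = 2925 · 1/4 = 2925/4.
Numerically: E[X] ≈ 731.250000.

E[X] = C(27,3)·2^(1−C(3,2)) = 2925/4 ≈ 731.250000.


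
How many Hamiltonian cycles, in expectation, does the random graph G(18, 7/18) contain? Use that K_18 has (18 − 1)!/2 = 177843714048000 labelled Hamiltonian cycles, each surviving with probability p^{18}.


K_18 has (18 − 1)!/2 = 177843714048000 labelled Hamiltonian cycles.
For each such Hamiltonian cycle H, let X_H = 1 if all 18 edges of H are present in G. Then P[X_H = 1] = p^{18} = (7/18)^{18} = 1628413597910449/39346408075296537575424.
Summing the indicators: E[X] = Σ_H E[X_H] = 177843714048000 · p^{18} = 177843714048000 · 1628413597910449/39346408075296537575424 = 24246874921186846803875/3294258113514384.
Numerically: E[X] ≈ 7.36e+06.

E[X] = 177843714048000 · (7/18)^{18} = 24246874921186846803875/3294258113514384 ≈ 7.36e+06.


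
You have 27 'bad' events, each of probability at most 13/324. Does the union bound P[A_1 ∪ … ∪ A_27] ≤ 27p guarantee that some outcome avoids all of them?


Union bound: P[∪_{i=1}^{27} A_i] ≤ Σ_i P[A_i] ≤ 27·p = 27·(13/324) = 13/12.
Numerically: 13/12 ≈ 1.083333.
Is 13/12 < 1? NO.
Since the bound 13/12 is ≥ 1, the union bound is uninformative here; it does NOT by itself certify existence.

27·p = 13/12 ≈ 1.083333; existence NOT certified by the union bound.


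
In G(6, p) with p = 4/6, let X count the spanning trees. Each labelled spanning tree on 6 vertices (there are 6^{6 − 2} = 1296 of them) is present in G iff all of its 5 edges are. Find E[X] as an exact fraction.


K_6 has 6^{6 − 2} = 1296 labelled spanning trees.
For each such spanning tree H, let X_H = 1 if all 5 edges of H are present in G. Then P[X_H = 1] = p^{5} = (2/3)^{5} = 32/243.
By linearity of expectation: E[X] = Σ_H E[X_H] = 1296 · p^{5} = 1296 · 32/243 = 512/3.
Numerically: E[X] ≈ 170.67.

E[X] = 1296 · (2/3)^{5} = 512/3 ≈ 170.67.


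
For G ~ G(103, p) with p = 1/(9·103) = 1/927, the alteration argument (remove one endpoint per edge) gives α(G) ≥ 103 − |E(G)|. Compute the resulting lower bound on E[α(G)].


E[|E(G)|] = C(103, 2)·p = 5253 · (1/927) = 17/3.
E[α(G)] ≥ n − E[|E(G)|] = 103 − 17/3 = 292/3.
Numerically: ≈ 97.333333.
(This is only a lower bound; the true E[α(G)] may be larger.)

E[α(G)] ≥ 292/3 ≈ 97.333333.


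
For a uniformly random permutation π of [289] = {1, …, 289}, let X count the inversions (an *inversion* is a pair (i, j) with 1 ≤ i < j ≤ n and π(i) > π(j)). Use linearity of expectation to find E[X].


Write X = Σ X_I over the C(289, 2) = 41616 pairs i < j, with X_I the indicator of one inversion.
There are 41616 indicators.
For each fixed pair i < j, the values π(i) and π(j) are two distinct elements of {1, …, 289} in uniformly random order; by symmetry P[π(i) > π(j)] = 1/2.
By linearity: E[X] = 41616 · (1/2) = C(289, 2) · (1/2) = 41616/2 = 20808 ≈ 20808.00000.

E[X] = 20808 = 20808.00000.


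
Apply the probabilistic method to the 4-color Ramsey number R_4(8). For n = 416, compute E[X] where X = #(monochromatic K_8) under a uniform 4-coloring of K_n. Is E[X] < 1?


E[X] = C(416, 8) · 4^{1 − 28} = 20788229335792620 · 4^{−27} = 20788229335792620/18014398509481984.
As a reduced fraction: E[X] = 5197057333948155/4503599627370496 ≈ 1.153979.
Is E[X] < 1? NO.
Since E[X] ≥ 1, the first-moment bound is inconclusive at n = 416; it does NOT by itself certify R_4(8) > 416.

E[X] = 5197057333948155/4503599627370496 ≈ 1.153979; E[X] ≥ 1; first-moment method inconclusive here.


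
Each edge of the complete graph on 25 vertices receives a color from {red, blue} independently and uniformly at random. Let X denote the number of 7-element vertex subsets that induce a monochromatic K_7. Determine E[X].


Let X = Σ_S X_S over the C(25, 7) = 480700 subsets S of size 7, where X_S = 1 if the K_7 on S is monochromatic.
For a fixed S, the K_7 on S has C(7, 2) = 21 edges. P[all 21 edges red] = (1/2)^21, and likewise for blue, so P[monochromatic] = 2·(1/2)^21 = 2^{1 − 21} = 1/1048576.
By linearity of expectation: E[X] = C(25, 7) · 2^{1 − 21} = 480700 · 1/1048576 = 120175/262144.
Numerically: E[X] ≈ 0.4584.

E[X] = C(25,7)·2^(1−C(7,2)) = 120175/262144 ≈ 0.4584.
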